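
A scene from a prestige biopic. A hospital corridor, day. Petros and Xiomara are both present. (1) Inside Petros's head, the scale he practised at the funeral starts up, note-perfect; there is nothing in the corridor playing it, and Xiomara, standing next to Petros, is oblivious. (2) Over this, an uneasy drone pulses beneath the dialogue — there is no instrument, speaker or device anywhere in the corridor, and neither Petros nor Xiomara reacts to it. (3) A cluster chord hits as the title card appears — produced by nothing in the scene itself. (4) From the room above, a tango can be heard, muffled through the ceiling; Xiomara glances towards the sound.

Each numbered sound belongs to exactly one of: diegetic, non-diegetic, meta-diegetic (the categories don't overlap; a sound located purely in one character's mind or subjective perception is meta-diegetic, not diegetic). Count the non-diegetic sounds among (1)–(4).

Sound (1): it lives in Petros's subjectivity, not in the corridor, so meta-diegetic.
(2) score with no on-screen or off-screen source; it exists for the audience alone → non-diegetic.
(3) is non-diegetic: it's a sound-design accent with no in-world source; no one in the scene can hear it.
Sound (4): off-screen diegetic: the source is out of frame but still in the story's space, so diegetic.
Non-diegetic: (2), (3) — that's 2.

2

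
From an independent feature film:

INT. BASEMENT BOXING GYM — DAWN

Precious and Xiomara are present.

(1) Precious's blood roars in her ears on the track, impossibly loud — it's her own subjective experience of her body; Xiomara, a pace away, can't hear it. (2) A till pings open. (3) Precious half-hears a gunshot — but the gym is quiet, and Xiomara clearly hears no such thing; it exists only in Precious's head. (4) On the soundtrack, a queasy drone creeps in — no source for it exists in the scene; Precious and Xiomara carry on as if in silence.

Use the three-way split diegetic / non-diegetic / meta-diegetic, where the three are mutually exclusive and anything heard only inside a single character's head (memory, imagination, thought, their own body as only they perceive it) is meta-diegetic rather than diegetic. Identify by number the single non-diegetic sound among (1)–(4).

(1) is meta-diegetic: a subjective body sound — Precious's private perception, inaudible to Xiomara.
(2) an in-world source (a till); characters could hear it → diegetic.
Sound (3): the sound is imagined by Precious; nothing in the story world is producing it and Xiomara can't hear it, so meta-diegetic.
(4) is non-diegetic: nothing in the gym produces it and the characters don't hear it — pure soundtrack.
Only (4) is non-diegetic.

4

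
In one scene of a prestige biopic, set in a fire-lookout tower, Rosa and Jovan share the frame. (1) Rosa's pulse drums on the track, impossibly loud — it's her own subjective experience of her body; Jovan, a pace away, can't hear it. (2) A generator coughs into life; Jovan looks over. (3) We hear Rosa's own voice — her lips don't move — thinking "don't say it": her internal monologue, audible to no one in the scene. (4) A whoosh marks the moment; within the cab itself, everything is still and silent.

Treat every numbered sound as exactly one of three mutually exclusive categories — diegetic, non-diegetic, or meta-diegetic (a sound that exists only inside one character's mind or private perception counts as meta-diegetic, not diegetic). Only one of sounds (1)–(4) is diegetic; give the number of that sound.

2

(1) is meta-diegetic: point-of-audition from inside Rosa's body; not a sound in the room.
Sound (2): an in-world source (a generator); characters could hear it, so diegetic.
Sound (3): internal monologue — inside Rosa's mind, not spoken into the scene, so meta-diegetic.
(4) nothing in the scene produces it; it's an accent added for the audience → non-diegetic.
Only (2) is diegetic.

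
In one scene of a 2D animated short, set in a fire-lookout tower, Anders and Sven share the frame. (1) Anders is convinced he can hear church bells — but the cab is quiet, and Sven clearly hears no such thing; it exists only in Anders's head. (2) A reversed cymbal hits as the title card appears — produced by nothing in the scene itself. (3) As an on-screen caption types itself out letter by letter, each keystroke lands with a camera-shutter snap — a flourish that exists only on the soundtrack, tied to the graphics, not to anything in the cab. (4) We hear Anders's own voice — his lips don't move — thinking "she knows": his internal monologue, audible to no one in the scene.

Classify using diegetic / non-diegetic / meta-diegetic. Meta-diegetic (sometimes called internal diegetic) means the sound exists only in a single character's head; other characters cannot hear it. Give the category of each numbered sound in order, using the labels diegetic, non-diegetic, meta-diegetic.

meta-diegetic, non-diegetic, non-diegetic, meta-diegetic

(1) the sound is imagined by Anders; nothing in the story world is producing it and Sven can't hear it → meta-diegetic.
(2) an editorial stinger — it belongs to the cut, not the story world → non-diegetic.
Sound (3): sound married to a title/caption — outside the diegesis by definition, so non-diegetic.
(4) Anders's thought-voice: a private mental sound no other character can hear → meta-diegetic.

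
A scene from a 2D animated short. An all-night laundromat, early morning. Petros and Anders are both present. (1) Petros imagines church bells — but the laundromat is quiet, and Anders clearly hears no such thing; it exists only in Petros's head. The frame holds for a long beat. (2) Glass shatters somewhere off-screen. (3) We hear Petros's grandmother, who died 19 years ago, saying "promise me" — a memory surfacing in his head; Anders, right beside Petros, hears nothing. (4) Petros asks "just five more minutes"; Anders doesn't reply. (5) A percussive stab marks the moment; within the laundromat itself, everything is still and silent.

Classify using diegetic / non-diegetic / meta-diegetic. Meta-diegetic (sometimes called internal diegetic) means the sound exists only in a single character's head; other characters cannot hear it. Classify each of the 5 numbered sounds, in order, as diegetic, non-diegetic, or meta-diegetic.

(1) Petros alone 'hears' it — an imagined sound, not present in the space → meta-diegetic.
Sound (2): glass is a real object/event in the scene's world, so diegetic.
(3) is meta-diegetic: it's Petros's recollection rendered as sound; the other character can't hear it.
(4) is diegetic: on-screen dialogue — Petros speaks and Anders is there to hear.
(5) is non-diegetic: nothing in the scene produces it; it's an accent added for the audience.

meta-diegetic, diegetic, meta-diegetic, diegetic, non-diegetic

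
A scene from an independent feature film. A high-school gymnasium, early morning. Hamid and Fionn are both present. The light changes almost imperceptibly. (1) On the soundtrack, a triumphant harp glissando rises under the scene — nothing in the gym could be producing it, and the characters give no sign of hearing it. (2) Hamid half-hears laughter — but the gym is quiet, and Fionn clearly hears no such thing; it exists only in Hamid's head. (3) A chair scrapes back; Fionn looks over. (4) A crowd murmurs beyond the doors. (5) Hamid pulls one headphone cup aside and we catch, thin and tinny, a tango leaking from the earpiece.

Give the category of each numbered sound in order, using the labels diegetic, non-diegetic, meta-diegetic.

(1) is non-diegetic: nothing in the gym produces it and the characters don't hear it — pure soundtrack.
(2) Hamid alone 'hears' it — an imagined sound, not present in the space → meta-diegetic.
(3) the sound comes from a chair physically present in the location → diegetic.
Sound (4): it's the actual ambient sound of the location, so diegetic.
(5) is diegetic: the headphones are an on-screen source.

non-diegetic, meta-diegetic, diegetic, diegetic, diegetic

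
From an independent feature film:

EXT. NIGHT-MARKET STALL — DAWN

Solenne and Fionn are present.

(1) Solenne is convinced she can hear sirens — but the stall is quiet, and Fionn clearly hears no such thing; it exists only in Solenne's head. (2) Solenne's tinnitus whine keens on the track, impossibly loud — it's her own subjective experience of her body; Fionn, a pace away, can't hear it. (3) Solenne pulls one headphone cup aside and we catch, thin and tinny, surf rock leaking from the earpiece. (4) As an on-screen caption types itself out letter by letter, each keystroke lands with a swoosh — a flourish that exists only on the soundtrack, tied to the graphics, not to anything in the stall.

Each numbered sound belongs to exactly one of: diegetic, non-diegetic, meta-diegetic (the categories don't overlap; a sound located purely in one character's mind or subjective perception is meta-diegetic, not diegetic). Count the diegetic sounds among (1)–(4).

(1) is meta-diegetic: Solenne alone 'hears' it — an imagined sound, not present in the space.
(2) a subjective body sound — Solenne's private perception, inaudible to Fionn → meta-diegetic.
Sound (3): the headphones are an on-screen source, so diegetic.
Sound (4): sound married to a title/caption — outside the diegesis by definition, so non-diegetic.
So 1 of the 4 is diegetic: (3).

1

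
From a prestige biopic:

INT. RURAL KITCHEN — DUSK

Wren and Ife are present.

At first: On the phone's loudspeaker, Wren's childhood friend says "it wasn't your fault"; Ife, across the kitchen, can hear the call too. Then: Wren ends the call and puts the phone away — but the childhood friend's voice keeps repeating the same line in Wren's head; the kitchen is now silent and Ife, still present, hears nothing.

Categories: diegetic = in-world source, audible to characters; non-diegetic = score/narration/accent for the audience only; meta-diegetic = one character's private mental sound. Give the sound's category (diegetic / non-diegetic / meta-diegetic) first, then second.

diegetic, meta-diegetic

First: the loudspeaker is an in-world source; both Wren and Ife hear the call → diegetic.
Second: with the phone off, the voice continues only as Wren's private mental replay — Ife can't hear it → meta-diegetic.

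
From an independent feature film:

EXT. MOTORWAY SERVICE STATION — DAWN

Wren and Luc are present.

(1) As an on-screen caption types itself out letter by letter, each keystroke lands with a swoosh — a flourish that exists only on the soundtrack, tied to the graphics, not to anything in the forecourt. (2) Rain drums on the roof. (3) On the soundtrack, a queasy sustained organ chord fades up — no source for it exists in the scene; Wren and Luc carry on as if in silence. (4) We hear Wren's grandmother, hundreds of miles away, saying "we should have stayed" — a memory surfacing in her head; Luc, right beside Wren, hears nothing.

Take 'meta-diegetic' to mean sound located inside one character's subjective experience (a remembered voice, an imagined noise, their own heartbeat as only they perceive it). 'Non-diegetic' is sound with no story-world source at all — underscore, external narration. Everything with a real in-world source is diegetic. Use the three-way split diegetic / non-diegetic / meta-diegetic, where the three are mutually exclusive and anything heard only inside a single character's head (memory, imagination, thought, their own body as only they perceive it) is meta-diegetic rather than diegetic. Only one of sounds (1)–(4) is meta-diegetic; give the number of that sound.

(1) is non-diegetic: the caption isn't part of the story world, so neither is the sound tied to it.
Sound (2): ambient/room sound belonging to the story's physical space, so diegetic.
(3) is non-diegetic: score with no on-screen or off-screen source; it exists for the audience alone.
Sound (4): it's Wren's recollection rendered as sound; the other character can't hear it, so meta-diegetic.
Only (4) is meta-diegetic.

4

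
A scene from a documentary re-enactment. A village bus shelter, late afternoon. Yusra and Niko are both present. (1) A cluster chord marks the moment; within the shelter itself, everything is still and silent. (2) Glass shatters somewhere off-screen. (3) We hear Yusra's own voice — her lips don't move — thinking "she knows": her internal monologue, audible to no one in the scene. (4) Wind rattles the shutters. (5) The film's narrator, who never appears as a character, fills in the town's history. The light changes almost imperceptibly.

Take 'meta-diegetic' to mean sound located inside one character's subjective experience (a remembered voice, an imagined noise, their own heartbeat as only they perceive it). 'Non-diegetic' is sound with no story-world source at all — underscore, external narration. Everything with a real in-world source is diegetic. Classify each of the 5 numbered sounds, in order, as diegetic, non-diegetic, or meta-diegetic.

non-diegetic, diegetic, meta-diegetic, diegetic, non-diegetic

(1) is non-diegetic: it's a sound-design accent with no in-world source; no one in the scene can hear it.
(2) the sound comes from glass physically present in the location → diegetic.
Sound (3): it's Yusra's unspoken thought, heard only by the audience via her subjectivity, so meta-diegetic.
(4) ambient/room sound belonging to the story's physical space → diegetic.
Sound (5): commentary laid over the scene from outside the fiction, so non-diegetic.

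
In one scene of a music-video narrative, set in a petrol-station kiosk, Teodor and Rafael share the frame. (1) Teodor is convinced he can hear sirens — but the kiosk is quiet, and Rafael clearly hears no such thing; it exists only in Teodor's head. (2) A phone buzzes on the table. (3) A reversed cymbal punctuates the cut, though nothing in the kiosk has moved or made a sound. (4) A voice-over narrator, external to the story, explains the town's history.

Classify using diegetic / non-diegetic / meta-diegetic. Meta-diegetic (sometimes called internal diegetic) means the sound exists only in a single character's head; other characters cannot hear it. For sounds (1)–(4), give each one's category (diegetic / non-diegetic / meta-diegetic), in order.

meta-diegetic, diegetic, non-diegetic, non-diegetic

Sound (1): subjective to Teodor: the kiosk is silent and Rafael hears nothing, so meta-diegetic.
(2) an in-world source (a phone); characters could hear it → diegetic.
Sound (3): an editorial stinger — it belongs to the cut, not the story world, so non-diegetic.
(4) is non-diegetic: external voice-over — not a character, not heard by anyone in the scene.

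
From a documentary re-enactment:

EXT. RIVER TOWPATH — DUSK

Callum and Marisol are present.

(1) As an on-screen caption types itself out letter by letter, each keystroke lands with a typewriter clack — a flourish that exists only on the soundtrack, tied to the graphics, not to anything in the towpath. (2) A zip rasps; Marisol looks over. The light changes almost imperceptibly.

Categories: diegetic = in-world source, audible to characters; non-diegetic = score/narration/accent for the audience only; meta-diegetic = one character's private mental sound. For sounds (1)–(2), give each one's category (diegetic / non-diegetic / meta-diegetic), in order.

(1) the caption isn't part of the story world, so neither is the sound tied to it → non-diegetic.
(2) is diegetic: a zip is a real object/event in the scene's world.

non-diegetic, diegetic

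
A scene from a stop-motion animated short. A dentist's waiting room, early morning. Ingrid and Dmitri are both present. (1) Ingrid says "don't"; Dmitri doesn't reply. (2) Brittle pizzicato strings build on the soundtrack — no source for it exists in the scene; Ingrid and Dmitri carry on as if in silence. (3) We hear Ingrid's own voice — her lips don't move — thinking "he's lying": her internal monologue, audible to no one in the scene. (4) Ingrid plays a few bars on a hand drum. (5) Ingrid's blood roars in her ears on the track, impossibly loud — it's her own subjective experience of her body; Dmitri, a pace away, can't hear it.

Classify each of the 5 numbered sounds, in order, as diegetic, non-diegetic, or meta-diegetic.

(1) is diegetic: on-screen dialogue — Ingrid speaks and Dmitri is there to hear.
(2) is non-diegetic: it has no source in the story world and no character can hear it — it's underscore.
Sound (3): it's Ingrid's unspoken thought, heard only by the audience via her subjectivity, so meta-diegetic.
Sound (4): the instrument and the performer are both in the scene, so diegetic.
(5) point-of-audition from inside Ingrid's body; not a sound in the room → meta-diegetic.

diegetic, non-diegetic, meta-diegetic, diegetic, meta-diegetic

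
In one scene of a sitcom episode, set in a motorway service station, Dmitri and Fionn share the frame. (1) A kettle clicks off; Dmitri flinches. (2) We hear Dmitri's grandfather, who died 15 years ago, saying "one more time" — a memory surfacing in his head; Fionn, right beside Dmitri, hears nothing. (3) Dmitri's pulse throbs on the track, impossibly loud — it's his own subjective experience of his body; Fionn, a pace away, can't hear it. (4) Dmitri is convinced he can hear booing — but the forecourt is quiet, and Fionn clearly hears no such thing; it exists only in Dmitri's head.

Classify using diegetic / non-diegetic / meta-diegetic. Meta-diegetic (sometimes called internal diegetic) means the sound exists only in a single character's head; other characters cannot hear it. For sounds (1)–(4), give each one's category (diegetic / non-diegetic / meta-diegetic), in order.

diegetic, meta-diegetic, meta-diegetic, meta-diegetic

(1) is diegetic: an in-world source (a kettle); characters could hear it.
Sound (2): it's Dmitri's recollection rendered as sound; the other character can't hear it, so meta-diegetic.
(3) a subjective body sound — Dmitri's private perception, inaudible to Fionn → meta-diegetic.
(4) the sound is imagined by Dmitri; nothing in the story world is producing it and Fionn can't hear it → meta-diegetic.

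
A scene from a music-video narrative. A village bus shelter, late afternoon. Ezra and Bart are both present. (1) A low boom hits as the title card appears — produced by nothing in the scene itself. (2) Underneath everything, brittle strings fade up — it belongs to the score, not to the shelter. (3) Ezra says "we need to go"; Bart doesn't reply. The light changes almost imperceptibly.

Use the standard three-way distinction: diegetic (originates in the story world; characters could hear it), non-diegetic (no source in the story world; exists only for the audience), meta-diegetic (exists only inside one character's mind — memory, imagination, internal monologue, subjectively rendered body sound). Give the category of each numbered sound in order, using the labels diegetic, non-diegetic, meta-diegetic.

(1) is non-diegetic: it's a sound-design accent with no in-world source; no one in the scene can hear it.
Sound (2): it has no source in the story world and no character can hear it — it's underscore, so non-diegetic.
Sound (3): spoken by a character present in the story world, so diegetic.

non-diegetic, non-diegetic, diegetic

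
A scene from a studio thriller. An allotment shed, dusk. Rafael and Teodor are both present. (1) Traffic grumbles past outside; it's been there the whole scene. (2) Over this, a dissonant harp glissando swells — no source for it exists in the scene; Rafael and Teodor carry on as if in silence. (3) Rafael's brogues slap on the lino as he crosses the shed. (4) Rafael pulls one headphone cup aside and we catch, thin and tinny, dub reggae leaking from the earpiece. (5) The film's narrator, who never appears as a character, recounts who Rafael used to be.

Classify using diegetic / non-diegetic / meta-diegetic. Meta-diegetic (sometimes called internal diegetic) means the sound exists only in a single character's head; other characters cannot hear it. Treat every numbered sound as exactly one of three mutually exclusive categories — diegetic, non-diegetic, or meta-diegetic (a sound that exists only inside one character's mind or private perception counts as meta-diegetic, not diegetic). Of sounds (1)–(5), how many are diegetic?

3

(1) is diegetic: ambient/room sound belonging to the story's physical space.
Sound (2): it has no source in the story world and no character can hear it — it's underscore, so non-diegetic.
(3) it's the physical sound of Rafael moving in the space → diegetic.
(4) the headphones are an on-screen source → diegetic.
Sound (5): the narrator exists outside the story world, addressing only the audience, so non-diegetic.
Diegetic: (1), (3), (4) — that's 3.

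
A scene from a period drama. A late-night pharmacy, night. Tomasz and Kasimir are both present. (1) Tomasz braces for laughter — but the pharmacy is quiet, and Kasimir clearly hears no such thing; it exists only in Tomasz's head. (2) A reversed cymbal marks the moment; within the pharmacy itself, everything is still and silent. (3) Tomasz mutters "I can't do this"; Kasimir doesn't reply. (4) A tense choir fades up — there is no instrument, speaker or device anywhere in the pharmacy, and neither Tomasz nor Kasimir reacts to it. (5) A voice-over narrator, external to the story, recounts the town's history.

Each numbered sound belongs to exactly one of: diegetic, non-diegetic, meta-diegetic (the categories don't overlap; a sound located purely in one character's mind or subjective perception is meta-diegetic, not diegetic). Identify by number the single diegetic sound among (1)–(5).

3

Sound (1): subjective to Tomasz: the pharmacy is silent and Kasimir hears nothing, so meta-diegetic.
Sound (2): it's a sound-design accent with no in-world source; no one in the scene can hear it, so non-diegetic.
Sound (3): Tomasz is a character speaking aloud in the scene, so diegetic.
Sound (4): nothing in the pharmacy produces it and the characters don't hear it — pure soundtrack, so non-diegetic.
(5) is non-diegetic: external voice-over — not a character, not heard by anyone in the scene.
Only (3) is diegetic.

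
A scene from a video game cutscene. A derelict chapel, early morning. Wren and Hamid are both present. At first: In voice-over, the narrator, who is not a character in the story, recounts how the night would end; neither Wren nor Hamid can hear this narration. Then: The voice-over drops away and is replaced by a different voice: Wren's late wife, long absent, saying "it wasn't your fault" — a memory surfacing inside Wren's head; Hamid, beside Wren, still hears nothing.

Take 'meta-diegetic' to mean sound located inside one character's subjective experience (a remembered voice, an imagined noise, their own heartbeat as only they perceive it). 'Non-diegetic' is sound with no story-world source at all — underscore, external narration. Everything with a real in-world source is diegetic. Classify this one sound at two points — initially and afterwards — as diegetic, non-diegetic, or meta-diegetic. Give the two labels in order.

non-diegetic, meta-diegetic

Initially: the external narrator addresses only the audience — outside the story world → non-diegetic.
Afterwards: the replacement voice is a memory inside Wren's mind specifically → meta-diegetic.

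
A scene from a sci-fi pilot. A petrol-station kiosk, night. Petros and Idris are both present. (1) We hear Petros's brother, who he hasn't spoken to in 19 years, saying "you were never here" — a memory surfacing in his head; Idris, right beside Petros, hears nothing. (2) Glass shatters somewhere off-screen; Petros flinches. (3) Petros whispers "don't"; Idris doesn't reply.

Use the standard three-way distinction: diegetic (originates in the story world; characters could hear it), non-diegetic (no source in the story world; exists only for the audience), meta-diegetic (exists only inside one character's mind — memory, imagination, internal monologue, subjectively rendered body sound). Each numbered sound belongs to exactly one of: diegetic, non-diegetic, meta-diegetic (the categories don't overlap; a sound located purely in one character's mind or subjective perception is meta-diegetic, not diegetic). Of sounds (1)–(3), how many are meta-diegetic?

1

(1) is meta-diegetic: it's Petros's recollection rendered as sound; the other character can't hear it.
Sound (2): the sound comes from glass physically present in the location, so diegetic.
(3) is diegetic: on-screen dialogue — Petros speaks and Idris is there to hear.
So 1 of the 3 is meta-diegetic: (1).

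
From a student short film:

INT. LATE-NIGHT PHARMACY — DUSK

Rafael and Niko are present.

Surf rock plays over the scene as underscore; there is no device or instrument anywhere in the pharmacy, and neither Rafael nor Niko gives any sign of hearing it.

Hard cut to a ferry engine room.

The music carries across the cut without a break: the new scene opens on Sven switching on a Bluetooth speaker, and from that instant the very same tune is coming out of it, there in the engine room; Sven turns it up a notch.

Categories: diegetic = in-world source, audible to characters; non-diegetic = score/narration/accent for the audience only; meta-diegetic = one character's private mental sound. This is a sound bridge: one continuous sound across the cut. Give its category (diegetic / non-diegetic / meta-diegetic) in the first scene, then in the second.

Scene one: there's no in-world source anywhere and no character hears it — underscore for the audience only → non-diegetic.
Scene two: once Sven turns on a Bluetooth speaker, the music has a real source in the story world and Sven reacts to it → diegetic.

non-diegetic, diegetic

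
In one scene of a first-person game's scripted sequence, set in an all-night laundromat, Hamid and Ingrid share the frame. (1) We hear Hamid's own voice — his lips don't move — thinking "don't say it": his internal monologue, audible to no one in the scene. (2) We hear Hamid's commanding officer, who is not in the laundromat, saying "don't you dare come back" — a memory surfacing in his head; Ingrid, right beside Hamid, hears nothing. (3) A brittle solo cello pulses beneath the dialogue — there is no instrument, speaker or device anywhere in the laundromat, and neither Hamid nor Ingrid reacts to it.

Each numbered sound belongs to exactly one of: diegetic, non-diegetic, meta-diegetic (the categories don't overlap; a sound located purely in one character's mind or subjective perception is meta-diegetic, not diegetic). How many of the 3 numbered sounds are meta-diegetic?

2

(1) is meta-diegetic: Hamid's thought-voice: a private mental sound no other character can hear.
Sound (2): the voice is a memory playing only inside Hamid's mind; Ingrid can't hear it, so meta-diegetic.
Sound (3): score with no on-screen or off-screen source; it exists for the audience alone, so non-diegetic.
Meta-diegetic: (1), (2) — that's 2.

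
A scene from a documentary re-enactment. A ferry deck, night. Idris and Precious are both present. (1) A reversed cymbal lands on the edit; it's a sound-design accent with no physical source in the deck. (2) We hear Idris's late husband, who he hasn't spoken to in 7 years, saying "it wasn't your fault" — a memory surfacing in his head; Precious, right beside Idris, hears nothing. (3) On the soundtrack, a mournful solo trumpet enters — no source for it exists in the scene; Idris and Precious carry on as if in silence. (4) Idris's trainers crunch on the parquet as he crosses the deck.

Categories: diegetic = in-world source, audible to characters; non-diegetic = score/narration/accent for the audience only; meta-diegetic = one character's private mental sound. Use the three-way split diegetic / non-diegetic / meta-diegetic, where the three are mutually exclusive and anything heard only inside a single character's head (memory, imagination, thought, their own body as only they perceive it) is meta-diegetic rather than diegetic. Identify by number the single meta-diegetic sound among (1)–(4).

2

Sound (1): nothing in the scene produces it; it's an accent added for the audience, so non-diegetic.
(2) the voice is a memory playing only inside Idris's mind; Precious can't hear it → meta-diegetic.
Sound (3): it has no source in the story world and no character can hear it — it's underscore, so non-diegetic.
(4) a character's body making contact with the set — an in-world sound → diegetic.
Only (2) is meta-diegetic.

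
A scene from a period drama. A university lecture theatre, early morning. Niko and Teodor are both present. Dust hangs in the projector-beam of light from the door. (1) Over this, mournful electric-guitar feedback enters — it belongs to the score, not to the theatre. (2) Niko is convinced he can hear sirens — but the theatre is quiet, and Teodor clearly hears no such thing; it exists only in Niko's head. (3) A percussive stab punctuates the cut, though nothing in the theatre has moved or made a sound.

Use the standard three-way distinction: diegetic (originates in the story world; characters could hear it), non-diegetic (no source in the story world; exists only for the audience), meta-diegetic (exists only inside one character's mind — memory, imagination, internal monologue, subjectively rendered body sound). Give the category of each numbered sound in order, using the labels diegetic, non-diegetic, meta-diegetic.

non-diegetic, meta-diegetic, non-diegetic

(1) is non-diegetic: score with no on-screen or off-screen source; it exists for the audience alone.
(2) is meta-diegetic: subjective to Niko: the theatre is silent and Teodor hears nothing.
(3) is non-diegetic: nothing in the scene produces it; it's an accent added for the audience.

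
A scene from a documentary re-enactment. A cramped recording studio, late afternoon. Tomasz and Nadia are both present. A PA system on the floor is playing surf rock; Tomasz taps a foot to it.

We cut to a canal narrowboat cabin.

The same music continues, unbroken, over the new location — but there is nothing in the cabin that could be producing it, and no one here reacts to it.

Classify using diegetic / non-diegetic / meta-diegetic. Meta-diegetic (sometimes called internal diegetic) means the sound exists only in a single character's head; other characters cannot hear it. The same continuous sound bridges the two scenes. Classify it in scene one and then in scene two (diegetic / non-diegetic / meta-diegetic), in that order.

Scene one: a PA system is an on-screen source and Tomasz reacts to it → diegetic.
Scene two: there is no source in the cabin and no one hears it — it's now underscore → non-diegetic.

diegetic, non-diegetic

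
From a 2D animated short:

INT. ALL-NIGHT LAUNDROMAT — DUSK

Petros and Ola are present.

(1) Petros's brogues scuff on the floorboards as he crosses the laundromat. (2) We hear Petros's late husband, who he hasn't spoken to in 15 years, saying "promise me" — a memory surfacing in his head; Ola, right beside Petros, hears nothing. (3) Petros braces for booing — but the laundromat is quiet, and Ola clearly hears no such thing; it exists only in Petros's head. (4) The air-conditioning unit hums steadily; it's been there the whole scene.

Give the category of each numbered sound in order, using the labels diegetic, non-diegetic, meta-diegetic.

diegetic, meta-diegetic, meta-diegetic, diegetic

(1) it's the physical sound of Petros moving in the space → diegetic.
Sound (2): it's Petros's recollection rendered as sound; the other character can't hear it, so meta-diegetic.
Sound (3): Petros alone 'hears' it — an imagined sound, not present in the space, so meta-diegetic.
Sound (4): the air-conditioning unit is part of the location's real environment, so diegetic.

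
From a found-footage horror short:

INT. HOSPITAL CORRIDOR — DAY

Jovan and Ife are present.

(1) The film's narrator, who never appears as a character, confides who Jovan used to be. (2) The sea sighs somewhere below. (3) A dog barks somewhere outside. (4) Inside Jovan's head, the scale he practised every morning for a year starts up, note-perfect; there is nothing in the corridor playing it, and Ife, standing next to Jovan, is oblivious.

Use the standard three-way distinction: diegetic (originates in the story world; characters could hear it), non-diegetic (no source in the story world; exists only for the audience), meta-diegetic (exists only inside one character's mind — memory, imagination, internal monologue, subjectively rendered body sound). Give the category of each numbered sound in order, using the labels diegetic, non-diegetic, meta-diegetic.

(1) commentary laid over the scene from outside the fiction → non-diegetic.
(2) the sea is part of the location's real environment → diegetic.
(3) is diegetic: a dog is a real object/event in the scene's world.
Sound (4): it lives in Jovan's subjectivity, not in the corridor, so meta-diegetic.

non-diegetic, diegetic, diegetic, meta-diegetic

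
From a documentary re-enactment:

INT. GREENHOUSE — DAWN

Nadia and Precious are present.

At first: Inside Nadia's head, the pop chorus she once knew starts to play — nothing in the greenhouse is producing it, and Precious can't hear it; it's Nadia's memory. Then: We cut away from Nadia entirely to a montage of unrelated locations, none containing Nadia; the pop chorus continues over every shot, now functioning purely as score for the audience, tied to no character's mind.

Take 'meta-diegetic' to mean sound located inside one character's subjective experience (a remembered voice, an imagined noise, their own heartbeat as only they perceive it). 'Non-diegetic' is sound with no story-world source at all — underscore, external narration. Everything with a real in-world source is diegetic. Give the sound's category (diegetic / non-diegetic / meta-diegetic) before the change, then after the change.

meta-diegetic, non-diegetic

Before the change: the music lives inside Nadia's mind alone; Precious can't hear it → meta-diegetic.
After the change: once it plays over shots Nadia isn't in, detached from any character's subjectivity, it's conventional underscore → non-diegetic.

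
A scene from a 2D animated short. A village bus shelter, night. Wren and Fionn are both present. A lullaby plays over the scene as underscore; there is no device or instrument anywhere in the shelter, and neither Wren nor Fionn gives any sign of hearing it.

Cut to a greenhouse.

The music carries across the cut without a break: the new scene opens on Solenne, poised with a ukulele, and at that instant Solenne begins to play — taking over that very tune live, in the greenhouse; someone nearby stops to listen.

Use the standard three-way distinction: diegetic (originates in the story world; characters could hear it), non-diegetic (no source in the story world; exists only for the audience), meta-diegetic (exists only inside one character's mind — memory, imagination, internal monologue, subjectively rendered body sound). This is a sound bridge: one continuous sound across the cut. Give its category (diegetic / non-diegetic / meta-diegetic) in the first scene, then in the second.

Scene one: there's no in-world source anywhere and no character hears it — underscore for the audience only → non-diegetic.
Scene two: from the moment Solenne starts playing, the tune is being performed on a ukulele inside the story world and another character hears it → diegetic.

non-diegetic, diegetic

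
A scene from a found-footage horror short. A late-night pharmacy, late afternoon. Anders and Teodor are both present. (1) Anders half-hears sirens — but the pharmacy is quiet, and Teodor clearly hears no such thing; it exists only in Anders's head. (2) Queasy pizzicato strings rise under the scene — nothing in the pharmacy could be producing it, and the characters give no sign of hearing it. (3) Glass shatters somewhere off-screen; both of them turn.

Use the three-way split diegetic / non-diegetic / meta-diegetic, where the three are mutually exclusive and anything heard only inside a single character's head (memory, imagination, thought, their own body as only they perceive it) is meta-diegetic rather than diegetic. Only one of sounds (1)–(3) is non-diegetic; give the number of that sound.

2

(1) is meta-diegetic: subjective to Anders: the pharmacy is silent and Teodor hears nothing.
(2) nothing in the pharmacy produces it and the characters don't hear it — pure soundtrack → non-diegetic.
(3) is diegetic: the sound comes from glass physically present in the location.
Only (2) is non-diegetic.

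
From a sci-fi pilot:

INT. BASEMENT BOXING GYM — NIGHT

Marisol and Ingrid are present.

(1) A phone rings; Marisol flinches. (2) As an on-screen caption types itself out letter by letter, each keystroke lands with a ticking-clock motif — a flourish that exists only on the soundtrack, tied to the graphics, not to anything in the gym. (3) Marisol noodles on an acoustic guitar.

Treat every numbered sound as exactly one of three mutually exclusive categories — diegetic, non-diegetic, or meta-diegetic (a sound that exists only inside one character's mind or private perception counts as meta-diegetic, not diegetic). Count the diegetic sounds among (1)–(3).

2

(1) is diegetic: a phone is a real object/event in the scene's world.
(2) is non-diegetic: sound married to a title/caption — outside the diegesis by definition.
(3) is diegetic: Marisol is producing the music live, in the story world.
So 2 of the 3 are diegetic: (1), (3).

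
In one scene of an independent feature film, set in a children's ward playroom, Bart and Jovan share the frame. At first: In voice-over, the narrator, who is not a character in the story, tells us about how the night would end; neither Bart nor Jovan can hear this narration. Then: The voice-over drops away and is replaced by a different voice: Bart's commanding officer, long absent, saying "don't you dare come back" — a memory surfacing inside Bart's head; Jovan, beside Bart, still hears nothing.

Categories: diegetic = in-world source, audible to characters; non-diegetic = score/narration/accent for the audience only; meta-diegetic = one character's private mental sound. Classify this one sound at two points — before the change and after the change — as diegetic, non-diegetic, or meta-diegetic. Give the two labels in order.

Before the change: the external narrator addresses only the audience — outside the story world → non-diegetic.
After the change: the replacement voice is a memory inside Bart's mind specifically → meta-diegetic.

non-diegetic, meta-diegetic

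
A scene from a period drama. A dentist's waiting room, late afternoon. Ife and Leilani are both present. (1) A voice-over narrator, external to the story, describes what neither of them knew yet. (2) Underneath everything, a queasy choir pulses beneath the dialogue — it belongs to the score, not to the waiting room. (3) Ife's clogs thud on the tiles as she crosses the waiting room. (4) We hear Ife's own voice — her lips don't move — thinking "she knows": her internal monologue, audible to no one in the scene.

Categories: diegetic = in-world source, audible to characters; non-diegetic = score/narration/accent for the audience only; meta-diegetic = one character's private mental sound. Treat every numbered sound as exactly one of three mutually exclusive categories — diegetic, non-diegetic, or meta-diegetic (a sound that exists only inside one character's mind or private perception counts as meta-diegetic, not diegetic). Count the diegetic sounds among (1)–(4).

Sound (1): the narrator exists outside the story world, addressing only the audience, so non-diegetic.
(2) is non-diegetic: nothing in the waiting room produces it and the characters don't hear it — pure soundtrack.
(3) Ife's footsteps are produced in the story world → diegetic.
Sound (4): it's Ife's unspoken thought, heard only by the audience via her subjectivity, so meta-diegetic.
Diegetic: (3) — that's 1.

1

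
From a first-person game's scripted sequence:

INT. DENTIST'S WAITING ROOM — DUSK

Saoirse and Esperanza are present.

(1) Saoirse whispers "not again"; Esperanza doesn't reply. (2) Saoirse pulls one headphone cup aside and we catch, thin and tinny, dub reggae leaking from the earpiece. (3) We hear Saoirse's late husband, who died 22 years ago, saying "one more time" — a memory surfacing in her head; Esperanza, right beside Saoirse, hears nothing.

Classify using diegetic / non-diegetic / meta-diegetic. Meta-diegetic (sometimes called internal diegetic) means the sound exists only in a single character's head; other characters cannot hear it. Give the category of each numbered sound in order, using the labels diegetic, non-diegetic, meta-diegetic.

diegetic, diegetic, meta-diegetic

(1) is diegetic: spoken by a character present in the story world.
(2) it's leaking from a physical pair of headphones in the scene → diegetic.
Sound (3): it's Saoirse's recollection rendered as sound; the other character can't hear it, so meta-diegetic.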